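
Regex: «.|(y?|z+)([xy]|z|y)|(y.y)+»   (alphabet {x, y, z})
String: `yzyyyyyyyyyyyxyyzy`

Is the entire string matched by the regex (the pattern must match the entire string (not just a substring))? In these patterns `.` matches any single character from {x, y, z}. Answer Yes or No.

Yes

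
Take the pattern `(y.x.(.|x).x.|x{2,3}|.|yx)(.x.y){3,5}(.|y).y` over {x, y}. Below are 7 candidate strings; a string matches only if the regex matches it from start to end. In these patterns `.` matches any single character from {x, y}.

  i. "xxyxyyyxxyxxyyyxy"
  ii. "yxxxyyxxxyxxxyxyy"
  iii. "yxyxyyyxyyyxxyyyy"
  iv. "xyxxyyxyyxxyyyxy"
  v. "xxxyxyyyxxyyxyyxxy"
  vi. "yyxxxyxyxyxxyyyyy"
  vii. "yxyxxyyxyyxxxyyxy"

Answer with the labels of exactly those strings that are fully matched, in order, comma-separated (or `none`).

i → match
ii → match
iii → match
iv → match
v → match
vi → no match
vii → match

i, ii, iii, iv, v, vii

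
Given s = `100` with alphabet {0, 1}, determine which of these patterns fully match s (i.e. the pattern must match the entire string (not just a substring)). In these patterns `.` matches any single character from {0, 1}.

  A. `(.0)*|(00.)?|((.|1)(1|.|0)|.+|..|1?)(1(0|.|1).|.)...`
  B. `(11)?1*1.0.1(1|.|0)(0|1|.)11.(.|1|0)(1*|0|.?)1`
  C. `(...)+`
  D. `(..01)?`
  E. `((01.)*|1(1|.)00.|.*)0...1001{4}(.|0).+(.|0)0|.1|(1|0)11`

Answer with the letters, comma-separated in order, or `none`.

C

A → no match
B → no match — must end with `1`
C → match
D → no match
E → no match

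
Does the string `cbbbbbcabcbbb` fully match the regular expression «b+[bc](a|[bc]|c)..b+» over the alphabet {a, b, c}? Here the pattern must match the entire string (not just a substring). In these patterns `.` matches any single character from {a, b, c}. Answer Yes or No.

Every match must start with `b`, but `cbbbbbcabcbbb` does not.

No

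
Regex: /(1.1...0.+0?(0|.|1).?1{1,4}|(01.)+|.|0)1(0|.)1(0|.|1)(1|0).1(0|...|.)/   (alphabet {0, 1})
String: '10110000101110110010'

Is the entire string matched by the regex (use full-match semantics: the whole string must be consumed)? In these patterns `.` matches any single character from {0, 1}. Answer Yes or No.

Yes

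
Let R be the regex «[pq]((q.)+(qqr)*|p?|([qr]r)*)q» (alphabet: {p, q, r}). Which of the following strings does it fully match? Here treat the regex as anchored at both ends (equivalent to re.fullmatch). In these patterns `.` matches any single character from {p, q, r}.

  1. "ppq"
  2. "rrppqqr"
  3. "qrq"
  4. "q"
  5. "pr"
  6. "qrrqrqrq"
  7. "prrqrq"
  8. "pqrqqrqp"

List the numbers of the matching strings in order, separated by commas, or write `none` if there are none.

1 → match
2 → no match — must end with "q"
3 → no match
4 → no match
5 → no match — must end with "q"
6 → match
7 → match
8 → no match — must end with "q"

1, 6, 7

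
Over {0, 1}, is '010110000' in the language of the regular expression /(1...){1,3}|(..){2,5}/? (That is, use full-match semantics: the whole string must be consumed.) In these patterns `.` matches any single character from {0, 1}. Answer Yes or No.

No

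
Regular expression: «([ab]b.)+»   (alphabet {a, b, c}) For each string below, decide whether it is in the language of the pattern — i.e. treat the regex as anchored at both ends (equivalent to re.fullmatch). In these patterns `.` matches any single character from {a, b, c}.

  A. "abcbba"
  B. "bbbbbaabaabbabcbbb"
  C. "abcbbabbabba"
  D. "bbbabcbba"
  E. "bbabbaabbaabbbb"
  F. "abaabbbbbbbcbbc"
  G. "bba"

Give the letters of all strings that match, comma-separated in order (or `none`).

A → match
B → match
C → match
D → match
E → no match
F → match
G → match

A, B, C, D, F, G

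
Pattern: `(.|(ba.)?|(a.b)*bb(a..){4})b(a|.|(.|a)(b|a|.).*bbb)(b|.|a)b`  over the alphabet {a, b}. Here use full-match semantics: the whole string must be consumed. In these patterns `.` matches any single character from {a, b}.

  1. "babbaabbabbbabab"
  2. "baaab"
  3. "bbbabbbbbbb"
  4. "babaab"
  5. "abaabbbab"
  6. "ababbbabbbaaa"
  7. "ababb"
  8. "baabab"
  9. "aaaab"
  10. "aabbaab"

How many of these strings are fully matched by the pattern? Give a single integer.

1 → no match
2 → no match
3 → match
4 → no match
5 → match
6 → no match — must end with "b"
7 → match
8 → no match
9 → no match
10 → no match
Total matched: 3

3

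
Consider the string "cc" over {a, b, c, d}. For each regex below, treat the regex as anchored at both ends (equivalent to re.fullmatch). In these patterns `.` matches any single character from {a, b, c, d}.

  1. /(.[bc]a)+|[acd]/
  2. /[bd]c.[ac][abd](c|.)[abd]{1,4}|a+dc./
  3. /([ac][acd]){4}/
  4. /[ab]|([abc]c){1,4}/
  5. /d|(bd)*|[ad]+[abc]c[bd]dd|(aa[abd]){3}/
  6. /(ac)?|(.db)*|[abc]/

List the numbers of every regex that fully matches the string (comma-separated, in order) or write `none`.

1 → no match
2 → no match
3 → no match
4 → match
5 → no match
6 → no match

4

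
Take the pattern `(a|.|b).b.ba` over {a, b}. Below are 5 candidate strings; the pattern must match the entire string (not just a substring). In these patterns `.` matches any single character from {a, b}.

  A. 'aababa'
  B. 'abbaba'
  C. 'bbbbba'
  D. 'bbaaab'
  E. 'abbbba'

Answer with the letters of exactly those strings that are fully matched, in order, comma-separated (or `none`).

A → match
B → match
C → match
D → no match — must end with 'ba'
E → match

A, B, C, E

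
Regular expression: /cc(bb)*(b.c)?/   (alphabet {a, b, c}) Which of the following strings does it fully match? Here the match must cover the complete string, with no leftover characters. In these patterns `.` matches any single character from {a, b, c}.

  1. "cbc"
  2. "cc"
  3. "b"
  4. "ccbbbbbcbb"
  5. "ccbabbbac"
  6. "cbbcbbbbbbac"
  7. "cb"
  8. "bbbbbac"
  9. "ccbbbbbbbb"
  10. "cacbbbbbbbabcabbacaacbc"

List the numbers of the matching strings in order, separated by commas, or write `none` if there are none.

2, 9

1 → no match — must start with "cc"
2 → match
3 → no match — must start with "cc"
4 → no match
5 → no match
6 → no match — must start with "cc"
7 → no match — must start with "cc"
8 → no match — must start with "cc"
9 → match
10 → no match — must start with "cc"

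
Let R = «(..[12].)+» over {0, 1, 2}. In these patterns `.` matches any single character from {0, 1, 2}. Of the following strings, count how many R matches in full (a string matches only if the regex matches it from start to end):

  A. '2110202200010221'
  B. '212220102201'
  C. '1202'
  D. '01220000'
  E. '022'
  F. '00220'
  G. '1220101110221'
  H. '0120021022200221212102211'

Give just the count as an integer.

A → no match
B → no match
C → no match
D → no match
E → no match
F → no match
G → no match
H → no match
Total matched: 0

0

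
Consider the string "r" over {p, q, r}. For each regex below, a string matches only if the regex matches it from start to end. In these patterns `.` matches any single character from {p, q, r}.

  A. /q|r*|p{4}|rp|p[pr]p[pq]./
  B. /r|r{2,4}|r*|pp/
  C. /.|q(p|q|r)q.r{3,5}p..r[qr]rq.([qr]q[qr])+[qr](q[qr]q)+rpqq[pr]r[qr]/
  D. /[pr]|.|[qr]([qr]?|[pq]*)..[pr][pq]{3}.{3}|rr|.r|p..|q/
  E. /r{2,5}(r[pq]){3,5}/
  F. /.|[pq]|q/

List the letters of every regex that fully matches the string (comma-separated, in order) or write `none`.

A → match
B → match
C → match
D → match
E → no match
F → match

A, B, C, D, F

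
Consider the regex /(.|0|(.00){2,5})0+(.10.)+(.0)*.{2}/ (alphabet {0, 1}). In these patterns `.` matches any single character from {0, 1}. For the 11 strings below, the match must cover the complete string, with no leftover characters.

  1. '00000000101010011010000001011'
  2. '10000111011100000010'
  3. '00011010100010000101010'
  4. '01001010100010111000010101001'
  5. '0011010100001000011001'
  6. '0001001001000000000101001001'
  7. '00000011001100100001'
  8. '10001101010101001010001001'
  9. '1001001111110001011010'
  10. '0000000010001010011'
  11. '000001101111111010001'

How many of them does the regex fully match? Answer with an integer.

1 → match
2 → no match
3 → match
4 → no match
5 → no match
6 → match
7 → match
8 → match
9 → no match
10 → match
11 → no match
Total matched: 6

6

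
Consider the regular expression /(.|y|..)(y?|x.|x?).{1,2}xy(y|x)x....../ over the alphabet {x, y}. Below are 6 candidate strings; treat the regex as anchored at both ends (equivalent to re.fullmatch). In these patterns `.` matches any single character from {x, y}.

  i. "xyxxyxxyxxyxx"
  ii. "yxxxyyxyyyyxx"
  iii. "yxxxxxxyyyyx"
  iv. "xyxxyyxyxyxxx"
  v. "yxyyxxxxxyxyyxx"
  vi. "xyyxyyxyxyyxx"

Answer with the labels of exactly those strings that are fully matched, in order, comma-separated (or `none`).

i, ii, iv, vi

i → match
ii → match
iii → no match
iv → match
v → no match
vi → match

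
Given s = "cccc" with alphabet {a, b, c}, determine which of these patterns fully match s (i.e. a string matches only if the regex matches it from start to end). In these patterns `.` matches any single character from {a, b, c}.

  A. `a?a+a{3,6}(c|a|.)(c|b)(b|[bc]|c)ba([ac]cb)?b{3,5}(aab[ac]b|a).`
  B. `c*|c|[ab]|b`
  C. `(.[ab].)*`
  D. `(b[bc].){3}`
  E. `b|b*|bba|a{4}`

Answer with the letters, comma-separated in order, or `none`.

B

A → no match
B → match
C → no match
D → no match — must start with "b"
E → no match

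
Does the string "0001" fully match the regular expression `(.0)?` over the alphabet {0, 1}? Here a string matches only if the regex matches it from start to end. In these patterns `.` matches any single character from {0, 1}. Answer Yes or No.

No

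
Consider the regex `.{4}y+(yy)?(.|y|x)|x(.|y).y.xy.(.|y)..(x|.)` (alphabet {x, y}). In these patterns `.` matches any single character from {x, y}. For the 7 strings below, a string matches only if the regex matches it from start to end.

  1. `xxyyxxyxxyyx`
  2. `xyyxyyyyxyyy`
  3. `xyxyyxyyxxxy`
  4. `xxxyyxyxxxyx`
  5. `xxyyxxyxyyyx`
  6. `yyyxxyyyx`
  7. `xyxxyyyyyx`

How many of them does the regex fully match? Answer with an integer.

1 → match
2 → no match
3 → match
4 → match
5 → match
6 → no match
7 → match
Total matched: 5

5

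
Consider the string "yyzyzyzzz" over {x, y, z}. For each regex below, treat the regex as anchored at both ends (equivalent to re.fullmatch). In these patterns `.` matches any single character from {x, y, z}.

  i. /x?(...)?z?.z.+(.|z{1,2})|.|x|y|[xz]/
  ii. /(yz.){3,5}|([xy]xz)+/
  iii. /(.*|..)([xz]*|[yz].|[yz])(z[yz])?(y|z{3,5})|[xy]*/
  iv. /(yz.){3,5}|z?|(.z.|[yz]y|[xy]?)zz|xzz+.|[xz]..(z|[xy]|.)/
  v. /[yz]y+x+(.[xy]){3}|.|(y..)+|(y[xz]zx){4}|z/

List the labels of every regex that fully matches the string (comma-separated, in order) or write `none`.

i → match
ii → no match
iii → match
iv → no match
v → no match

i, iii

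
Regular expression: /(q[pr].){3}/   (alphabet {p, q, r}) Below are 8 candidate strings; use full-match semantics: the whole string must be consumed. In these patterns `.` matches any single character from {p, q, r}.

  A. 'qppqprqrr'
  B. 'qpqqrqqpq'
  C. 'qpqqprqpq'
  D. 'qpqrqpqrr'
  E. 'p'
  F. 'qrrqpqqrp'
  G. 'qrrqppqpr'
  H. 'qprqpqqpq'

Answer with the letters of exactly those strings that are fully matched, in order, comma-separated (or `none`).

A, B, C, F, G, H

A. 'qppqprqrr' → match
B. 'qpqqrqqpq' → match
C. 'qpqqprqpq' → match
D. 'qpqrqpqrr' → no match
E. 'p' → no match — must start with 'q'
F. 'qrrqpqqrp' → match
G. 'qrrqppqpr' → match
H. 'qprqpqqpq' → match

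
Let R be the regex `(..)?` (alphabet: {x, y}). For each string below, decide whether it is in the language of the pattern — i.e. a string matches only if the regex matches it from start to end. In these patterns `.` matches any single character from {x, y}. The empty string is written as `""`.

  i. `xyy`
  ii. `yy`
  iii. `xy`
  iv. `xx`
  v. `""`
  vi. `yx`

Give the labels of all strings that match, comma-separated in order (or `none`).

ii, iii, iv, v, vi

i → no match
ii → match
iii → match
iv → match
v → match
vi → match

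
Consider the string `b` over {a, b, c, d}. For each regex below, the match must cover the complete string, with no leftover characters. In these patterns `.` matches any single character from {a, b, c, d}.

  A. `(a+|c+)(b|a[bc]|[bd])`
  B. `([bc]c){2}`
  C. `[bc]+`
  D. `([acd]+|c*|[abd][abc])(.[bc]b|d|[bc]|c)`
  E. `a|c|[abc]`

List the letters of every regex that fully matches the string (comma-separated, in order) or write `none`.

A → no match
B → no match — must end with `c`
C → match
D → match
E → match

C, D, E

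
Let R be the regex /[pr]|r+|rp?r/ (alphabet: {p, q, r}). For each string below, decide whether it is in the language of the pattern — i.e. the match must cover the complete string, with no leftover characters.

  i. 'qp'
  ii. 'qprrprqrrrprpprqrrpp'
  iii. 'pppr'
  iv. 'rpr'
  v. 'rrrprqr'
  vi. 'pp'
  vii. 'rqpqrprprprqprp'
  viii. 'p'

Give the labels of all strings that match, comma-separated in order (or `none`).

iv, viii

i → no match
ii → no match
iii → no match
iv → match
v → no match
vi → no match
vii → no match
viii → match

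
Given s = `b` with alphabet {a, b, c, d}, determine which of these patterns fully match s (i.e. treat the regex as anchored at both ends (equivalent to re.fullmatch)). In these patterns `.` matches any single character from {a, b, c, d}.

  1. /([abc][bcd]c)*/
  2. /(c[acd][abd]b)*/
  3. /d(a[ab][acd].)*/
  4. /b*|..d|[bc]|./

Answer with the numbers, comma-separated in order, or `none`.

4

1 → no match
2 → no match
3 → no match — must start with `d`
4 → match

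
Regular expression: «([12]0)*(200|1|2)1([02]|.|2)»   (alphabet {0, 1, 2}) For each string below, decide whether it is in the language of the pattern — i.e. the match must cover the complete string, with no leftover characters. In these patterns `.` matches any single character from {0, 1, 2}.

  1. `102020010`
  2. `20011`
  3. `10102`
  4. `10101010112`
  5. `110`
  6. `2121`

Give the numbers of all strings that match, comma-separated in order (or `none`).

1, 2, 4, 5

1. `102020010` → match
2. `20011` → match
3. `10102` → no match
4. `10101010112` → match
5. `110` → match
6. `2121` → no match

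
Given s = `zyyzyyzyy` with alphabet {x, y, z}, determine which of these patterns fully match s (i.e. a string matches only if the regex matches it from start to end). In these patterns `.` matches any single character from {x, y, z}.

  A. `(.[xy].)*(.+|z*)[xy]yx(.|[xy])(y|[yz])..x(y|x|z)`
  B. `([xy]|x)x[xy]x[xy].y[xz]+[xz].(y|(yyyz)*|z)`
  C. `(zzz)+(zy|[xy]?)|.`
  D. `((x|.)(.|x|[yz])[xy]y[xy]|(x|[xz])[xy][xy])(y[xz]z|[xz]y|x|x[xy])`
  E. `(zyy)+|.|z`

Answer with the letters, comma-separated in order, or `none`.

A → no match
B → no match
C → no match
D → no match
E → match

E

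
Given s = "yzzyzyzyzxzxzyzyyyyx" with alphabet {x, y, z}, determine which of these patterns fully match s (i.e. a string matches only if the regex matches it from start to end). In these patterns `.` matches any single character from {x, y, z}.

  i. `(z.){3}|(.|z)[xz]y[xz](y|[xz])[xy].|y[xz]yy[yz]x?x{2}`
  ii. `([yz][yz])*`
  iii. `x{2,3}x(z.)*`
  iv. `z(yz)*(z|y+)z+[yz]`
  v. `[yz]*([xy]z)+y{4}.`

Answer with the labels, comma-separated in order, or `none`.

i → no match
ii → no match
iii → no match — must start with "x"
iv → no match — must start with "z"
v → match

v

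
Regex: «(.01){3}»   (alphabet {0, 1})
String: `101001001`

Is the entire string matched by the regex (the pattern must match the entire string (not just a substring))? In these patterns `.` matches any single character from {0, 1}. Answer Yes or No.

Yes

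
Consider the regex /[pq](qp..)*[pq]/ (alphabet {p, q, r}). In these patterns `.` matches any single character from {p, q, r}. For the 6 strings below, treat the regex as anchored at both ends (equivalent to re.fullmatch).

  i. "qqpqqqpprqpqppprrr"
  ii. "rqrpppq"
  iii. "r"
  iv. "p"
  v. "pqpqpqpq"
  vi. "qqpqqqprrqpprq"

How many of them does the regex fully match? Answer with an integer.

1

i → no match
ii → no match
iii → no match
iv → no match
v → no match
vi → match
Total matched: 1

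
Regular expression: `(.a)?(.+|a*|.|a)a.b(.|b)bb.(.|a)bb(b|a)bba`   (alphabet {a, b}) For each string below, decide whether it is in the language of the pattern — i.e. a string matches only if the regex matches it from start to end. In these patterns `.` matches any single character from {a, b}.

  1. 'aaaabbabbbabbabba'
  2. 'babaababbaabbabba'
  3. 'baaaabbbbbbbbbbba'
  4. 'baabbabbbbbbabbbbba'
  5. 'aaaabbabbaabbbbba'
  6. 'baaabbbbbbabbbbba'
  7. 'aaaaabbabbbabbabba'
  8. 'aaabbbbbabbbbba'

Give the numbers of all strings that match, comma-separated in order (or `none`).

1, 2, 3, 4, 5, 6, 7, 8

1 → match
2 → match
3 → match
4 → match
5 → match
6 → match
7 → match
8 → match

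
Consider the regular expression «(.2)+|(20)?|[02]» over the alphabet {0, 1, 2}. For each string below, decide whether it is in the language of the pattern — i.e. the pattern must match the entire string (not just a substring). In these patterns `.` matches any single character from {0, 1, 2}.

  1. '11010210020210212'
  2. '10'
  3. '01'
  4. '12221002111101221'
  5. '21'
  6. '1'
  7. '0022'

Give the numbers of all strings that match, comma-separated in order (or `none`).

1 → no match
2 → no match
3 → no match
4 → no match
5 → no match
6 → no match
7 → no match

none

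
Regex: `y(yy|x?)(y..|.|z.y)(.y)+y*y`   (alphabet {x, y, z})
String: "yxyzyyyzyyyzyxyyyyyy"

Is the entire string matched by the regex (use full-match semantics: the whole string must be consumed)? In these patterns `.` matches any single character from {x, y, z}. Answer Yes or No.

Yes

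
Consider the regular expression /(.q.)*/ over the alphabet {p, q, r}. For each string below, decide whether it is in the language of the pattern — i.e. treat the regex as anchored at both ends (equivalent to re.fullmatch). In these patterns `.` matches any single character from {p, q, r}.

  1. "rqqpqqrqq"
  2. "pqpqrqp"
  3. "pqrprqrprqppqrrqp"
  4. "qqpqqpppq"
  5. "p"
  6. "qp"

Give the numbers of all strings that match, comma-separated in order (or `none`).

1 → match
2 → no match
3 → no match
4 → no match
5 → no match
6 → no match

1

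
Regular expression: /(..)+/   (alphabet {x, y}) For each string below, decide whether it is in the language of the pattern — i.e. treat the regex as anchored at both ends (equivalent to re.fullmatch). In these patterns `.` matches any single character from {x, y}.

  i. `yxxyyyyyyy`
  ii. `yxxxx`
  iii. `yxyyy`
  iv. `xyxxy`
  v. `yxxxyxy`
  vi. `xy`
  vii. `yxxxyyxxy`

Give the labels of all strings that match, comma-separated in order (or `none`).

i, vi

i → match
ii → no match
iii → no match
iv → no match
v → no match
vi → match
vii → no match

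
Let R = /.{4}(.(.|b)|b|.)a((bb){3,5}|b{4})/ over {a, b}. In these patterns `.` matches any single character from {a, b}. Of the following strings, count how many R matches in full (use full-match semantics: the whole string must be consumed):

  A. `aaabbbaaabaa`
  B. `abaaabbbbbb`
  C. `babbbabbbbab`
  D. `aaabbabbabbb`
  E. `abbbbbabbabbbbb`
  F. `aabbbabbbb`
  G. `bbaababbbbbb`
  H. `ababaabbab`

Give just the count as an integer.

A → no match
B → no match
C → no match
D → no match
E → no match
F → match
G → match
H → no match
Total matched: 2

2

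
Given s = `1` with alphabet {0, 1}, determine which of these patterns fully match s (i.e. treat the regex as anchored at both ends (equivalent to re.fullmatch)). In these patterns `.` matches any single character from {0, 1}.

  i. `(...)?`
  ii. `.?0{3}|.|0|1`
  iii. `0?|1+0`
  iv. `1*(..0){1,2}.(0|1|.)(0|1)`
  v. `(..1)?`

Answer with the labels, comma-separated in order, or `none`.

ii

i → no match
ii → match
iii → no match
iv → no match
v → no match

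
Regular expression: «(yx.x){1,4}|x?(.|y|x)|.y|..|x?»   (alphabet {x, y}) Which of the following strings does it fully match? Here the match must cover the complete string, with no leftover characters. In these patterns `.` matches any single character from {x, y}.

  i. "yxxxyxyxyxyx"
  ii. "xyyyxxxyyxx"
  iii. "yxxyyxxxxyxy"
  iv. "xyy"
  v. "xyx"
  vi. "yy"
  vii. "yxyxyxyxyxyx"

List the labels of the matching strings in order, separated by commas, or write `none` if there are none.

i → match
ii → no match
iii → no match
iv → no match
v → no match
vi → match
vii → match

i, vi, vii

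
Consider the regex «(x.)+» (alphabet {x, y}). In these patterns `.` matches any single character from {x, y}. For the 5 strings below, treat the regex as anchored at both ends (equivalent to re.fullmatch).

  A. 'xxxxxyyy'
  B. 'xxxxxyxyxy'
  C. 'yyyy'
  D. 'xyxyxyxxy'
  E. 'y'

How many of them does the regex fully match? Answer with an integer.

A → no match
B → match
C → no match — must start with 'x'
D → no match
E → no match — must start with 'x'
Total matched: 1

1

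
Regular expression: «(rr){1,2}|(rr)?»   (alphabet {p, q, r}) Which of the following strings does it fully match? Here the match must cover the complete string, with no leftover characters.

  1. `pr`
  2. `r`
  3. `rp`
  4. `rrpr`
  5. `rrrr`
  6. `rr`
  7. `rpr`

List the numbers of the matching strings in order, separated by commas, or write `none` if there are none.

5, 6

1 → no match
2 → no match
3 → no match
4 → no match
5 → match
6 → match
7 → no match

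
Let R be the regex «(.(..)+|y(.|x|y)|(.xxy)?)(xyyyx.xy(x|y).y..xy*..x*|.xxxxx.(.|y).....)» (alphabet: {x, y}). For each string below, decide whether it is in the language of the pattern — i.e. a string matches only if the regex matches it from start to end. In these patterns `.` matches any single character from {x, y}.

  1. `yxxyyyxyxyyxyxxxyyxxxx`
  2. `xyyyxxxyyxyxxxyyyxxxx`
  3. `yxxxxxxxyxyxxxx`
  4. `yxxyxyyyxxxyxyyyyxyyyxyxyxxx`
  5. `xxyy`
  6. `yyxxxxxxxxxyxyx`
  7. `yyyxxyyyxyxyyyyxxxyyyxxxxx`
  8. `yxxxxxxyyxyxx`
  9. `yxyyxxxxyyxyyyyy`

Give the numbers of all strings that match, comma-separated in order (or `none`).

1 → match
2 → match
3 → match
4 → no match
5 → no match
6 → match
7 → no match
8 → match
9 → no match

1, 2, 3, 6, 8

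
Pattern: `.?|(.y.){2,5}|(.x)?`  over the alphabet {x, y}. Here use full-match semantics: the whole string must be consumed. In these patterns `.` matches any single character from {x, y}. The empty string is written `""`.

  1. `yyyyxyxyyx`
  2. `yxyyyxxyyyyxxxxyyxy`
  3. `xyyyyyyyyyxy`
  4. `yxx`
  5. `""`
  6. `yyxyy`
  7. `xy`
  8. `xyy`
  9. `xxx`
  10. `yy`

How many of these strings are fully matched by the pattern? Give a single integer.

1

1. `yyyyxyxyyx` → no match
2 → no match
3. `xyyyyyyyyyxy` → no match
4. `yxx` → no match
5. `""` → match
6. `yyxyy` → no match
7. `xy` → no match
8. `xyy` → no match
9. `xxx` → no match
10. `yy` → no match
Total matched: 1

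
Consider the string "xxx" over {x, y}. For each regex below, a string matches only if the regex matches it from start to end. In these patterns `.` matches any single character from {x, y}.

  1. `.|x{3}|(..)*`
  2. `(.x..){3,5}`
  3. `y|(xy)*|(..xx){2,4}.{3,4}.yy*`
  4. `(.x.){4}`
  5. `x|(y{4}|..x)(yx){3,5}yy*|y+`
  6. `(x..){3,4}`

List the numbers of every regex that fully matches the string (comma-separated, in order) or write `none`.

1

1 → match
2 → no match
3 → no match
4 → no match
5 → no match
6 → no match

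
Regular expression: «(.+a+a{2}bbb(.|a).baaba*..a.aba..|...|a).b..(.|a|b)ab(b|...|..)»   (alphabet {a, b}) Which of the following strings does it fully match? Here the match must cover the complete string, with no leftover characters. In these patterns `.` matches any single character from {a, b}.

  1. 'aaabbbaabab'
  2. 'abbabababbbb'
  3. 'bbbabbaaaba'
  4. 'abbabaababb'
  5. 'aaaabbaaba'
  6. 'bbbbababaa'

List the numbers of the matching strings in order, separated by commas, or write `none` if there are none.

1 → no match
2 → no match
3 → no match
4 → match
5 → no match
6 → no match

4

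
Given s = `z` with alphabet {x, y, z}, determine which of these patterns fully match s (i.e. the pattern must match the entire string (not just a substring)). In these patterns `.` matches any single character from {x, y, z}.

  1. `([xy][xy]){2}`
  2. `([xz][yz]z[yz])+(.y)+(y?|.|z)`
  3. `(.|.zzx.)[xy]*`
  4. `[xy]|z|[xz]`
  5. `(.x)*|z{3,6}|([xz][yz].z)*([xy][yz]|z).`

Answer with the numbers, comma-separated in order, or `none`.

3, 4

1 → no match
2 → no match
3 → match
4 → match
5 → no match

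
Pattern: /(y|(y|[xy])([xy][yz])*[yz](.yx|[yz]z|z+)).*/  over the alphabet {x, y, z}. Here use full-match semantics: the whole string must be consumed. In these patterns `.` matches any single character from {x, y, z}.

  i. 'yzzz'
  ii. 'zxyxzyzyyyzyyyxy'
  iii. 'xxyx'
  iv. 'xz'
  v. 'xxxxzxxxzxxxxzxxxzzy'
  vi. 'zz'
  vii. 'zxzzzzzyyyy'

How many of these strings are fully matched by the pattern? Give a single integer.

1

i. 'yzzz' → match
ii → no match
iii. 'xxyx' → no match
iv. 'xz' → no match
v → no match
vi. 'zz' → no match
vii. 'zxzzzzzyyyy' → no match
Total matched: 1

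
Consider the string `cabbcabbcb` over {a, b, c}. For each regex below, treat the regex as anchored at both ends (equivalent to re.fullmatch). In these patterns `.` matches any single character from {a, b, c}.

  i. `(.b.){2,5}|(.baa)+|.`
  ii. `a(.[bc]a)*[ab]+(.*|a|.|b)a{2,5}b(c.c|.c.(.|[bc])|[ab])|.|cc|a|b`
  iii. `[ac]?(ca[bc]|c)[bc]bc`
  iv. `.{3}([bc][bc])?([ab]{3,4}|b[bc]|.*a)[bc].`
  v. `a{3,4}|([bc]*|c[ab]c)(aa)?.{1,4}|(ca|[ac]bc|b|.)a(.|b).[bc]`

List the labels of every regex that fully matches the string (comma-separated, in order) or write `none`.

iv

i → no match
ii → no match
iii → no match — must end with `bc`
iv → match
v → no match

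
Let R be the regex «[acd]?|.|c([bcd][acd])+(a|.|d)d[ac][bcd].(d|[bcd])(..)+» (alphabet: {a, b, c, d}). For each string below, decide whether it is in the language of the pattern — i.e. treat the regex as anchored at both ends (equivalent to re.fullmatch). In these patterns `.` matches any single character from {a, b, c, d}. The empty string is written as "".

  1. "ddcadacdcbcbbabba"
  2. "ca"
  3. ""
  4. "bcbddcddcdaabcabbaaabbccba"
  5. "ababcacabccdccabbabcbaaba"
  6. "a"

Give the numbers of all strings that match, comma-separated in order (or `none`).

1 → no match
2 → no match
3 → match
4 → no match
5 → no match
6 → match

3, 6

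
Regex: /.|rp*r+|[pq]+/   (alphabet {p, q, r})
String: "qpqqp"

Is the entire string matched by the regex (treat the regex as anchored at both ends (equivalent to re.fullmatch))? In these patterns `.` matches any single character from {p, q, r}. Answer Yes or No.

Yes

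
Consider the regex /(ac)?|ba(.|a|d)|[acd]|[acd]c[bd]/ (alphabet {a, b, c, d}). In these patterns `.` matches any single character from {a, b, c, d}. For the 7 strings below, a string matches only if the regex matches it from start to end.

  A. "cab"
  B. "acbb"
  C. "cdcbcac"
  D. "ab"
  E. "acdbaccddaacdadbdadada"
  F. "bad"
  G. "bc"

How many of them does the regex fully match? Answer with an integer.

A. "cab" → no match
B. "acbb" → no match
C. "cdcbcac" → no match
D. "ab" → no match
E → no match
F. "bad" → match
G. "bc" → no match
Total matched: 1

1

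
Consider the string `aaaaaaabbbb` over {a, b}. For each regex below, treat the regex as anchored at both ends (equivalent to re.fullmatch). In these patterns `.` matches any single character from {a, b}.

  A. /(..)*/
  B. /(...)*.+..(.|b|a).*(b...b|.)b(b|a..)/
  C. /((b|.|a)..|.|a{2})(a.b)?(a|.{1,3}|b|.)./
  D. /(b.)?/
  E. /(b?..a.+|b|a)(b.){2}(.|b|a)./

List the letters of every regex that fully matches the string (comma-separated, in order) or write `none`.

B

A → no match
B → match
C → no match
D → no match
E → no match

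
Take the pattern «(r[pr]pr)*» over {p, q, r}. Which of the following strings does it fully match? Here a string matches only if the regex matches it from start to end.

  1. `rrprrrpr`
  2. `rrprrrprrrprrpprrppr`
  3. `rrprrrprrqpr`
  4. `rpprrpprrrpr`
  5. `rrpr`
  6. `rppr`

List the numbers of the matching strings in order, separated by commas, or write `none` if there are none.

1 → match
2 → match
3 → no match
4 → match
5 → match
6 → match

1, 2, 4, 5, 6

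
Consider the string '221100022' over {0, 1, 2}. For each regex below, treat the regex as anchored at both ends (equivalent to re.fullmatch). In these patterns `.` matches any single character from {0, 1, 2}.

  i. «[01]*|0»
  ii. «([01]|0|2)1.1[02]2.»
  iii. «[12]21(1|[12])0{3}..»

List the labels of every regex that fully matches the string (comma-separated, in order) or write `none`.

iii

i → no match
ii → no match
iii → match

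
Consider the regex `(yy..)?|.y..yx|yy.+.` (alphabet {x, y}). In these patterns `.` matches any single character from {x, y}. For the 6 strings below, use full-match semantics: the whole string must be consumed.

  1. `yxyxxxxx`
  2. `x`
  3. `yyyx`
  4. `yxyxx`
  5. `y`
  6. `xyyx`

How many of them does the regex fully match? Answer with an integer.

1 → no match
2 → no match
3 → match
4 → no match
5 → no match
6 → no match
Total matched: 1

1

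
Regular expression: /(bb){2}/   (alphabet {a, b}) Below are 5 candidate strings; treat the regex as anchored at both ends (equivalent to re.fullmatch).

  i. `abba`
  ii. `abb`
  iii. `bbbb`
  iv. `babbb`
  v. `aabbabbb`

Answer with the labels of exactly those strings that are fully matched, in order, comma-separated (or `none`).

i. `abba` → no match — must start with `bb`
ii. `abb` → no match — must start with `bb`
iii. `bbbb` → match
iv. `babbb` → no match — must start with `bb`
v. `aabbabbb` → no match — must start with `bb`

iii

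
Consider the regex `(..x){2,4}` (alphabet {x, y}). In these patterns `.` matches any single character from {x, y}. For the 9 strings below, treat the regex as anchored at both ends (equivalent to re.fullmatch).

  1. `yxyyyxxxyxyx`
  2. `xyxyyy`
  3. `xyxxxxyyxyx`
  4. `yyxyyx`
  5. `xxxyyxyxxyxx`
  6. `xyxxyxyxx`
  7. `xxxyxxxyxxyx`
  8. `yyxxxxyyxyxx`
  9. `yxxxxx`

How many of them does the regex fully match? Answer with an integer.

1 → no match
2 → no match — must end with `x`
3 → no match
4 → match
5 → match
6 → match
7 → match
8 → match
9 → match
Total matched: 6

6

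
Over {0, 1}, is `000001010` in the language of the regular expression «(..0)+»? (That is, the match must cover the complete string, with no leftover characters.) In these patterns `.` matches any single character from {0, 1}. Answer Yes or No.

No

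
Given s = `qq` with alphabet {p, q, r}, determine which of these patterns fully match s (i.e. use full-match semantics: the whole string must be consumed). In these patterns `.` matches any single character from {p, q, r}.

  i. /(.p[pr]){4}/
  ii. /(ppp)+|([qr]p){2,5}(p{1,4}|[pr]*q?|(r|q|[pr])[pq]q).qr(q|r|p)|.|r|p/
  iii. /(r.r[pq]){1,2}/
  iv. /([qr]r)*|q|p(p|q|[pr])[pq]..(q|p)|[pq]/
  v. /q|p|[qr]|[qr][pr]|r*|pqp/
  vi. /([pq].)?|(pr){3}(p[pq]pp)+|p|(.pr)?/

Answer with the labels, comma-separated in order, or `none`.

vi

i → no match
ii → no match
iii → no match — must start with `r`
iv → no match
v → no match
vi → match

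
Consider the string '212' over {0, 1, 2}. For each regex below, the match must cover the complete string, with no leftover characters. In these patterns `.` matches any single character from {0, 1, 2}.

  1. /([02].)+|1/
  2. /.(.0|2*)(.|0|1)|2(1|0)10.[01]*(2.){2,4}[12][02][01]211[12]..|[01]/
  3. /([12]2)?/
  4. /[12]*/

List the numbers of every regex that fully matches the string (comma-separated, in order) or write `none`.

4

1 → no match
2 → no match
3 → no match
4 → match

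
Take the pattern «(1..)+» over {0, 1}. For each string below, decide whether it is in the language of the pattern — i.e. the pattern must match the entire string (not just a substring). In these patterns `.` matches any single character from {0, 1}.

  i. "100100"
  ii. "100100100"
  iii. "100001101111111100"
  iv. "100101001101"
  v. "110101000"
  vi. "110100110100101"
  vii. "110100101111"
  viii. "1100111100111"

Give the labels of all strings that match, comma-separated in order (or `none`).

i → match
ii → match
iii → no match
iv → no match
v → no match
vi → match
vii → match
viii → no match

i, ii, vi, vii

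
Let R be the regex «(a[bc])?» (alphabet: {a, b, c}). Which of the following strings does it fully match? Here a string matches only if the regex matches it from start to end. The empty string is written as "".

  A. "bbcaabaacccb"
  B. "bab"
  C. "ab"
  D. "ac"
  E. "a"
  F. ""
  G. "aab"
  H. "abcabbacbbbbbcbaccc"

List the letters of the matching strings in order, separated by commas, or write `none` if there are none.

C, D, F

A → no match
B → no match
C → match
D → match
E → no match
F → match
G → no match
H → no match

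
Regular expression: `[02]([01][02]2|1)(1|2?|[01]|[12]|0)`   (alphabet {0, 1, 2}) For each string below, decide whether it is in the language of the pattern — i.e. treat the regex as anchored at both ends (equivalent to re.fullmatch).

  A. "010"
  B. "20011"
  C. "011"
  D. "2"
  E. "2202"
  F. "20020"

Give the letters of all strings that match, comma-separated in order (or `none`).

A, C, F

A. "010" → match
B. "20011" → no match
C. "011" → match
D. "2" → no match
E. "2202" → no match
F. "20020" → match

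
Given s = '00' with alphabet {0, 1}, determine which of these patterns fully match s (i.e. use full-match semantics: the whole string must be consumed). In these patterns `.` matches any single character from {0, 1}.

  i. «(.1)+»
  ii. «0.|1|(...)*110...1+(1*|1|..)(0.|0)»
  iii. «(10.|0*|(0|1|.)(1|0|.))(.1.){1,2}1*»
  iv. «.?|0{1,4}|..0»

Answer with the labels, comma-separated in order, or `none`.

ii, iv

i → no match — must end with '1'
ii → match
iii → no match
iv → match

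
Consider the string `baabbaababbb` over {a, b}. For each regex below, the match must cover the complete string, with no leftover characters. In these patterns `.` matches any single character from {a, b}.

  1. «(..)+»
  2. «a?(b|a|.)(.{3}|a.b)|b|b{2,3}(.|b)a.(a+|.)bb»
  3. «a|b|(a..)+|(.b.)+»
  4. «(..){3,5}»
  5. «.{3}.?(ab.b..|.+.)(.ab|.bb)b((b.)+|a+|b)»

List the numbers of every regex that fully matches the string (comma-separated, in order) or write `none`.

1, 5

1 → match
2 → no match
3 → no match
4 → no match
5 → match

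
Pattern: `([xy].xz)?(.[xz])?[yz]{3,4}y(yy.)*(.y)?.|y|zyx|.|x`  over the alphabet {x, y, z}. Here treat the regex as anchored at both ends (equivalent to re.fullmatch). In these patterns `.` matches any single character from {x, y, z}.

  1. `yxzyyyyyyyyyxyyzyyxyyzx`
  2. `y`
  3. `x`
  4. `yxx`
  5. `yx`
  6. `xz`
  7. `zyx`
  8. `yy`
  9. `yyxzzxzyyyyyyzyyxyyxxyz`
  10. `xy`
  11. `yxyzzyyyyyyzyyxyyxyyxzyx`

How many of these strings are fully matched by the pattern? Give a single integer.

6

1 → match
2 → match
3 → match
4 → no match
5 → no match
6 → no match
7 → match
8 → no match
9 → match
10 → no match
11 → match
Total matched: 6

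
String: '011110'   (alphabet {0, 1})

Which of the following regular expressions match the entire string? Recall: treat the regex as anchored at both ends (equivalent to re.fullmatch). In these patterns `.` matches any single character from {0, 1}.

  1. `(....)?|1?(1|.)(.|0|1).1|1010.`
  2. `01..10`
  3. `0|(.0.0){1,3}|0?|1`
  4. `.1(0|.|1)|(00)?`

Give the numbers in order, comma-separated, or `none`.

1 → no match
2 → match
3 → no match
4 → no match

2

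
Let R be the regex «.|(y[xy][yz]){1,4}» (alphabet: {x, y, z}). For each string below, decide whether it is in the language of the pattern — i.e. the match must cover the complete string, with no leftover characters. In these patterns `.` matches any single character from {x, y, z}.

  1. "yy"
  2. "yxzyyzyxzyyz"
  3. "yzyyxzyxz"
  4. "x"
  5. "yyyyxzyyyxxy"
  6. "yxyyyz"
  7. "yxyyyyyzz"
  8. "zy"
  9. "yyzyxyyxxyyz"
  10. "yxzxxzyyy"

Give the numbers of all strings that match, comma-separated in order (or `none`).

2, 4, 6

1. "yy" → no match
2. "yxzyyzyxzyyz" → match
3. "yzyyxzyxz" → no match
4. "x" → match
5. "yyyyxzyyyxxy" → no match
6. "yxyyyz" → match
7. "yxyyyyyzz" → no match
8. "zy" → no match
9. "yyzyxyyxxyyz" → no match
10. "yxzxxzyyy" → no match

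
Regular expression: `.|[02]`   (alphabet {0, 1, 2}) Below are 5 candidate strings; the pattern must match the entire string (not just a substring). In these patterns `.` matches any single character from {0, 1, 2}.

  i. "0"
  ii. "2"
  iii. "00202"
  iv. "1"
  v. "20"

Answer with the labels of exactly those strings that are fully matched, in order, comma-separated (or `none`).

i, ii, iv

i → match
ii → match
iii → no match
iv → match
v → no match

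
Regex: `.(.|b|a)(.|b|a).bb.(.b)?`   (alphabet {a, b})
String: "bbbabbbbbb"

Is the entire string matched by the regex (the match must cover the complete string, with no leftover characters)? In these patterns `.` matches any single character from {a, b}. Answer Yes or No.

No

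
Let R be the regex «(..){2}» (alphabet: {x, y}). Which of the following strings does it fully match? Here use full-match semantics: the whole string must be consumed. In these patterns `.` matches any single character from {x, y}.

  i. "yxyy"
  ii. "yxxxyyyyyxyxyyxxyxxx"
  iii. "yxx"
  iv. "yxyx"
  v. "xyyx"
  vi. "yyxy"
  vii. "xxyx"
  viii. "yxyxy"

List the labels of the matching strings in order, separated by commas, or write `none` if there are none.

i → match
ii → no match
iii → no match
iv → match
v → match
vi → match
vii → match
viii → no match

i, iv, v, vi, vii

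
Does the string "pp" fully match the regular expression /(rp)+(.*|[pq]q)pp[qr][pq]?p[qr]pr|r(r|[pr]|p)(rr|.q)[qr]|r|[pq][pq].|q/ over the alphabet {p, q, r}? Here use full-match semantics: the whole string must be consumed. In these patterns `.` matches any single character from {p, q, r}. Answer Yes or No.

No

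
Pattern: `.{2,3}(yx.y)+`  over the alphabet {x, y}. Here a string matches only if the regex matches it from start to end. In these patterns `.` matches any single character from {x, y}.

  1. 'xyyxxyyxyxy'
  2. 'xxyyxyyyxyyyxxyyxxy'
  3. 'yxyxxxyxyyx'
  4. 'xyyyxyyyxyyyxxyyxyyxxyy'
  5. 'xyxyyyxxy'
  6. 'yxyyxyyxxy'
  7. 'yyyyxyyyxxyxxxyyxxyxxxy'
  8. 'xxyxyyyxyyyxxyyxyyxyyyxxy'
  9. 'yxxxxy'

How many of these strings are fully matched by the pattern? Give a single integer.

1 → no match
2 → match
3 → no match — must end with 'y'
4 → no match
5 → no match
6 → no match
7 → no match
8 → no match
9 → no match
Total matched: 1

1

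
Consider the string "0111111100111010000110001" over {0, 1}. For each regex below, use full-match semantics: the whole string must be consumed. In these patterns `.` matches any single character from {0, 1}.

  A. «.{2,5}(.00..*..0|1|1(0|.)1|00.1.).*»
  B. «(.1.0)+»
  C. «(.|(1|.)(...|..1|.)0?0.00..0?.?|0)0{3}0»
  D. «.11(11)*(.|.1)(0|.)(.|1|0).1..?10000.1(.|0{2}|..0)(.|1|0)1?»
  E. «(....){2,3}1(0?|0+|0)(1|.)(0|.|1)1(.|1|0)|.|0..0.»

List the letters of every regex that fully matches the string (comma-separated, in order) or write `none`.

A → match
B → no match — must end with "0"
C → no match — must end with "00"
D → match
E → no match

A, D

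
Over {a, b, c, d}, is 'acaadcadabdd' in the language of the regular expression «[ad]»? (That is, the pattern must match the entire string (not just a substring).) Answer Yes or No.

No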